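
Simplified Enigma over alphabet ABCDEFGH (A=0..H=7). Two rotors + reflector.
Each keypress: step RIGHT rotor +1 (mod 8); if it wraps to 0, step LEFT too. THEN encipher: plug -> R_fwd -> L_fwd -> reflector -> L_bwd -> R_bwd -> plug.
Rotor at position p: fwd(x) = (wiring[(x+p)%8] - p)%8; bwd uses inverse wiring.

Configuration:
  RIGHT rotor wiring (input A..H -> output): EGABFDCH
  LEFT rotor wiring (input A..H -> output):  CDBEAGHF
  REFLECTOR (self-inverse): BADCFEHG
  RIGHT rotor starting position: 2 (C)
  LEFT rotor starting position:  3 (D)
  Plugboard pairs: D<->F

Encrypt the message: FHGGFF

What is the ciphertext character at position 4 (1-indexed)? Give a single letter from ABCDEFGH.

Char 1 ('F'): step: R->3, L=3; F->plug->D->R->H->L->G->refl->H->L'->F->R'->H->plug->H
Char 2 ('H'): step: R->4, L=3; H->plug->H->R->F->L->H->refl->G->L'->H->R'->B->plug->B
Char 3 ('G'): step: R->5, L=3; G->plug->G->R->E->L->C->refl->D->L'->C->R'->C->plug->C
Char 4 ('G'): step: R->6, L=3; G->plug->G->R->H->L->G->refl->H->L'->F->R'->H->plug->H

H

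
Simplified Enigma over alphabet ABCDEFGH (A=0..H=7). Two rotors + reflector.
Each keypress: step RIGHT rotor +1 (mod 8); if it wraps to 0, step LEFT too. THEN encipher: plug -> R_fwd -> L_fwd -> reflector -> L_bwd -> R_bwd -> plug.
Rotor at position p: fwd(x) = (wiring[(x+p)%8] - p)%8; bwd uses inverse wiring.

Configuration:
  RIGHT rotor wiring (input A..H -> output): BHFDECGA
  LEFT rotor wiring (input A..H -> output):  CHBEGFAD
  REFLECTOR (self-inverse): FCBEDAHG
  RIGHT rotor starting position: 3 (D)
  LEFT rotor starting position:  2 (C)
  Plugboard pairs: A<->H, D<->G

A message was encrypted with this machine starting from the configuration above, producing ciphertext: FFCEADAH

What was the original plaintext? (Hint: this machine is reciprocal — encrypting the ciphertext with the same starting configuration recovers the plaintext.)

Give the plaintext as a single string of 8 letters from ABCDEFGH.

Answer: CGBCFFDA

Derivation:
Char 1 ('F'): step: R->4, L=2; F->plug->F->R->D->L->D->refl->E->L'->C->R'->C->plug->C
Char 2 ('F'): step: R->5, L=2; F->plug->F->R->A->L->H->refl->G->L'->E->R'->D->plug->G
Char 3 ('C'): step: R->6, L=2; C->plug->C->R->D->L->D->refl->E->L'->C->R'->B->plug->B
Char 4 ('E'): step: R->7, L=2; E->plug->E->R->E->L->G->refl->H->L'->A->R'->C->plug->C
Char 5 ('A'): step: R->0, L->3 (L advanced); A->plug->H->R->A->L->B->refl->C->L'->C->R'->F->plug->F
Char 6 ('D'): step: R->1, L=3; D->plug->G->R->H->L->G->refl->H->L'->F->R'->F->plug->F
Char 7 ('A'): step: R->2, L=3; A->plug->H->R->F->L->H->refl->G->L'->H->R'->G->plug->D
Char 8 ('H'): step: R->3, L=3; H->plug->A->R->A->L->B->refl->C->L'->C->R'->H->plug->A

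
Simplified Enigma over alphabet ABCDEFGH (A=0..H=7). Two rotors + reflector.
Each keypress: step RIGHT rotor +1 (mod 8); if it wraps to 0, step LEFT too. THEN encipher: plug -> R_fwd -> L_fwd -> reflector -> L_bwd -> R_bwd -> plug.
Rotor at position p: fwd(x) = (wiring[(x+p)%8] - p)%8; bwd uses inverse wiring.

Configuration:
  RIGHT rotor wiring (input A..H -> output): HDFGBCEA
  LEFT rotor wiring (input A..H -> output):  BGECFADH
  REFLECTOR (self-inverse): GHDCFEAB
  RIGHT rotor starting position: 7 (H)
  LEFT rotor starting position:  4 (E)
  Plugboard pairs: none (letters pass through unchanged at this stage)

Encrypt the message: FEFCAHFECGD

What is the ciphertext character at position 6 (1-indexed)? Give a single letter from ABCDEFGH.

Char 1 ('F'): step: R->0, L->5 (L advanced); F->plug->F->R->C->L->C->refl->D->L'->A->R'->H->plug->H
Char 2 ('E'): step: R->1, L=5; E->plug->E->R->B->L->G->refl->A->L'->H->R'->G->plug->G
Char 3 ('F'): step: R->2, L=5; F->plug->F->R->G->L->F->refl->E->L'->D->R'->A->plug->A
Char 4 ('C'): step: R->3, L=5; C->plug->C->R->H->L->A->refl->G->L'->B->R'->D->plug->D
Char 5 ('A'): step: R->4, L=5; A->plug->A->R->F->L->H->refl->B->L'->E->R'->D->plug->D
Char 6 ('H'): step: R->5, L=5; H->plug->H->R->E->L->B->refl->H->L'->F->R'->A->plug->A

A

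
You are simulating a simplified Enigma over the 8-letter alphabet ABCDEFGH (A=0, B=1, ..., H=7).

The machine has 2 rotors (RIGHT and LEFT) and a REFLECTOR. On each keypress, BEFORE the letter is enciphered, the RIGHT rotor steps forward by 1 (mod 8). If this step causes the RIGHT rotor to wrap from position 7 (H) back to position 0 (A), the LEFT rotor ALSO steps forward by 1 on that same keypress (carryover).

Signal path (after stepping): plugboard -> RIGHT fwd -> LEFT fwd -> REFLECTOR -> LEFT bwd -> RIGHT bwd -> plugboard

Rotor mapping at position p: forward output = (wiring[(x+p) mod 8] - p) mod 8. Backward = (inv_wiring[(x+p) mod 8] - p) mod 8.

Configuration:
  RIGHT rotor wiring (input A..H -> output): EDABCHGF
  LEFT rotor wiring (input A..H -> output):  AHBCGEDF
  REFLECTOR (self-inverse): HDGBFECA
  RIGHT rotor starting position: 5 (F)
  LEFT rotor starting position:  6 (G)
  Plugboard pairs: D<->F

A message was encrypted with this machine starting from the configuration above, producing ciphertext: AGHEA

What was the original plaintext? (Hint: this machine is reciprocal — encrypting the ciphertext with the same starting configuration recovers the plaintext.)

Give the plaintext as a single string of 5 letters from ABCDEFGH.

Char 1 ('A'): step: R->6, L=6; A->plug->A->R->A->L->F->refl->E->L'->F->R'->D->plug->F
Char 2 ('G'): step: R->7, L=6; G->plug->G->R->A->L->F->refl->E->L'->F->R'->B->plug->B
Char 3 ('H'): step: R->0, L->7 (L advanced); H->plug->H->R->F->L->H->refl->A->L'->C->R'->E->plug->E
Char 4 ('E'): step: R->1, L=7; E->plug->E->R->G->L->F->refl->E->L'->H->R'->B->plug->B
Char 5 ('A'): step: R->2, L=7; A->plug->A->R->G->L->F->refl->E->L'->H->R'->B->plug->B

Answer: FBEBB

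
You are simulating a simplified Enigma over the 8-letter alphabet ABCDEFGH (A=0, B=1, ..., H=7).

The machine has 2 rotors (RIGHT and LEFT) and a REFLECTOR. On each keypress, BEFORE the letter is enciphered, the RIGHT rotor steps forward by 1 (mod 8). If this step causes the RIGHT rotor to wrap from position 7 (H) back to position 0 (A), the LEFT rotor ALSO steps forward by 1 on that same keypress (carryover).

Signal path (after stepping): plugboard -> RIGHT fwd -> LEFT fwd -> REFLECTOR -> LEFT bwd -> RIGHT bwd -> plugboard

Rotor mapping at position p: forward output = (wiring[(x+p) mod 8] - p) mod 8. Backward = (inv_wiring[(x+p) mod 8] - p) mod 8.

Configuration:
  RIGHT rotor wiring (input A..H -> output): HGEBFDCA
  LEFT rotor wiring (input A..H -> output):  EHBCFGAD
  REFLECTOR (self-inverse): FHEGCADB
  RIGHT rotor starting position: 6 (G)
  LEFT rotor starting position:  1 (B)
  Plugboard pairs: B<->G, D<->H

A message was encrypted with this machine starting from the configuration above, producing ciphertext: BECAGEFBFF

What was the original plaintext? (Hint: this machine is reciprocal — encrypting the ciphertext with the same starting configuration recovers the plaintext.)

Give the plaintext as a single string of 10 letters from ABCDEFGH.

Answer: ADADFCECDC

Derivation:
Char 1 ('B'): step: R->7, L=1; B->plug->G->R->E->L->F->refl->A->L'->B->R'->A->plug->A
Char 2 ('E'): step: R->0, L->2 (L advanced); E->plug->E->R->F->L->B->refl->H->L'->A->R'->H->plug->D
Char 3 ('C'): step: R->1, L=2; C->plug->C->R->A->L->H->refl->B->L'->F->R'->A->plug->A
Char 4 ('A'): step: R->2, L=2; A->plug->A->R->C->L->D->refl->G->L'->E->R'->H->plug->D
Char 5 ('G'): step: R->3, L=2; G->plug->B->R->C->L->D->refl->G->L'->E->R'->F->plug->F
Char 6 ('E'): step: R->4, L=2; E->plug->E->R->D->L->E->refl->C->L'->G->R'->C->plug->C
Char 7 ('F'): step: R->5, L=2; F->plug->F->R->H->L->F->refl->A->L'->B->R'->E->plug->E
Char 8 ('B'): step: R->6, L=2; B->plug->G->R->H->L->F->refl->A->L'->B->R'->C->plug->C
Char 9 ('F'): step: R->7, L=2; F->plug->F->R->G->L->C->refl->E->L'->D->R'->H->plug->D
Char 10 ('F'): step: R->0, L->3 (L advanced); F->plug->F->R->D->L->F->refl->A->L'->E->R'->C->plug->C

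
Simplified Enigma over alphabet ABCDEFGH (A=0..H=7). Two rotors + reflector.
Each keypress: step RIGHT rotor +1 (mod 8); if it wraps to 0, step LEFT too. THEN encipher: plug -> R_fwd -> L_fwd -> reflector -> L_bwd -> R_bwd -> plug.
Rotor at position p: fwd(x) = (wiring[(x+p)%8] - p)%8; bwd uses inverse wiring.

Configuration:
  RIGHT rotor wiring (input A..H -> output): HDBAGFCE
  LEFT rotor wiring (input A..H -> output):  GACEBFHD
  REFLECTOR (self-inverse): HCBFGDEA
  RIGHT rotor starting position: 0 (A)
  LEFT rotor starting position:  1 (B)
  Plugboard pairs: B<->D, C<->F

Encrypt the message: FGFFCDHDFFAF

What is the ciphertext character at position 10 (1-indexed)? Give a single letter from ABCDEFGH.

Char 1 ('F'): step: R->1, L=1; F->plug->C->R->H->L->F->refl->D->L'->C->R'->A->plug->A
Char 2 ('G'): step: R->2, L=1; G->plug->G->R->F->L->G->refl->E->L'->E->R'->C->plug->F
Char 3 ('F'): step: R->3, L=1; F->plug->C->R->C->L->D->refl->F->L'->H->R'->D->plug->B
Char 4 ('F'): step: R->4, L=1; F->plug->C->R->G->L->C->refl->B->L'->B->R'->B->plug->D
Char 5 ('C'): step: R->5, L=1; C->plug->F->R->E->L->E->refl->G->L'->F->R'->B->plug->D
Char 6 ('D'): step: R->6, L=1; D->plug->B->R->G->L->C->refl->B->L'->B->R'->C->plug->F
Char 7 ('H'): step: R->7, L=1; H->plug->H->R->D->L->A->refl->H->L'->A->R'->B->plug->D
Char 8 ('D'): step: R->0, L->2 (L advanced); D->plug->B->R->D->L->D->refl->F->L'->E->R'->H->plug->H
Char 9 ('F'): step: R->1, L=2; F->plug->C->R->H->L->G->refl->E->L'->G->R'->H->plug->H
Char 10 ('F'): step: R->2, L=2; F->plug->C->R->E->L->F->refl->D->L'->D->R'->D->plug->B

B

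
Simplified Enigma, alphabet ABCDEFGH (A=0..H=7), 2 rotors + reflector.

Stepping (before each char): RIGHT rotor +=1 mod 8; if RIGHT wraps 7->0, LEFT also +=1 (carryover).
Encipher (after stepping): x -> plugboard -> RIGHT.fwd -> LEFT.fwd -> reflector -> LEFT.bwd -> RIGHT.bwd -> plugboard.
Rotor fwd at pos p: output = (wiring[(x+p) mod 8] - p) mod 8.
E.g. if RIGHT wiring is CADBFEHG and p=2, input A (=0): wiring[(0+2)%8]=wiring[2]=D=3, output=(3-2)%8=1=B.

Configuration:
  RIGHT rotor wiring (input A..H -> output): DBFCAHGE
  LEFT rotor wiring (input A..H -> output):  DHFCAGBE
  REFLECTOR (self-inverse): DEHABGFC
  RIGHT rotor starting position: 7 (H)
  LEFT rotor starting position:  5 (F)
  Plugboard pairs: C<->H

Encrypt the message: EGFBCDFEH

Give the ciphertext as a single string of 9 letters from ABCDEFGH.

Answer: FFGDAEBAB

Derivation:
Char 1 ('E'): step: R->0, L->6 (L advanced); E->plug->E->R->A->L->D->refl->A->L'->H->R'->F->plug->F
Char 2 ('G'): step: R->1, L=6; G->plug->G->R->D->L->B->refl->E->L'->F->R'->F->plug->F
Char 3 ('F'): step: R->2, L=6; F->plug->F->R->C->L->F->refl->G->L'->B->R'->G->plug->G
Char 4 ('B'): step: R->3, L=6; B->plug->B->R->F->L->E->refl->B->L'->D->R'->D->plug->D
Char 5 ('C'): step: R->4, L=6; C->plug->H->R->G->L->C->refl->H->L'->E->R'->A->plug->A
Char 6 ('D'): step: R->5, L=6; D->plug->D->R->G->L->C->refl->H->L'->E->R'->E->plug->E
Char 7 ('F'): step: R->6, L=6; F->plug->F->R->E->L->H->refl->C->L'->G->R'->B->plug->B
Char 8 ('E'): step: R->7, L=6; E->plug->E->R->D->L->B->refl->E->L'->F->R'->A->plug->A
Char 9 ('H'): step: R->0, L->7 (L advanced); H->plug->C->R->F->L->B->refl->E->L'->B->R'->B->plug->B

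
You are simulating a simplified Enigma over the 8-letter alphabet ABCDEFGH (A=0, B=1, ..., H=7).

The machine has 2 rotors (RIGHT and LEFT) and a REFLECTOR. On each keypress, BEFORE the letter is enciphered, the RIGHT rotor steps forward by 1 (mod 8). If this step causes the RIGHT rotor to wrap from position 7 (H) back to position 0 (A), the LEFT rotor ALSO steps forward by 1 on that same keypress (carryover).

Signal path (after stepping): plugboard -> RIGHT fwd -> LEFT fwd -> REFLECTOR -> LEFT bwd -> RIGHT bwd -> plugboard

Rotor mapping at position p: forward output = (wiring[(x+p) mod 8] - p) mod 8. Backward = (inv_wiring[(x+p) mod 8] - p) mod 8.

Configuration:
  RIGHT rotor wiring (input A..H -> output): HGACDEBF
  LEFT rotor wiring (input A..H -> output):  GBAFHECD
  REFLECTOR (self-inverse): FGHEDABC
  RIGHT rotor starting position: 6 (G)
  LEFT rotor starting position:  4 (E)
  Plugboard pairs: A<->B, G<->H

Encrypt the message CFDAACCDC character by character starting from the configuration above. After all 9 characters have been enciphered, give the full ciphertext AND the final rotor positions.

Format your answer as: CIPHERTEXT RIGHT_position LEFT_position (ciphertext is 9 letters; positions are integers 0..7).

Answer: GGEEBHBAA 7 5

Derivation:
Char 1 ('C'): step: R->7, L=4; C->plug->C->R->H->L->B->refl->G->L'->C->R'->H->plug->G
Char 2 ('F'): step: R->0, L->5 (L advanced); F->plug->F->R->E->L->E->refl->D->L'->F->R'->H->plug->G
Char 3 ('D'): step: R->1, L=5; D->plug->D->R->C->L->G->refl->B->L'->D->R'->E->plug->E
Char 4 ('A'): step: R->2, L=5; A->plug->B->R->A->L->H->refl->C->L'->H->R'->E->plug->E
Char 5 ('A'): step: R->3, L=5; A->plug->B->R->A->L->H->refl->C->L'->H->R'->A->plug->B
Char 6 ('C'): step: R->4, L=5; C->plug->C->R->F->L->D->refl->E->L'->E->R'->G->plug->H
Char 7 ('C'): step: R->5, L=5; C->plug->C->R->A->L->H->refl->C->L'->H->R'->A->plug->B
Char 8 ('D'): step: R->6, L=5; D->plug->D->R->A->L->H->refl->C->L'->H->R'->B->plug->A
Char 9 ('C'): step: R->7, L=5; C->plug->C->R->H->L->C->refl->H->L'->A->R'->B->plug->A
Final: ciphertext=GGEEBHBAA, RIGHT=7, LEFT=5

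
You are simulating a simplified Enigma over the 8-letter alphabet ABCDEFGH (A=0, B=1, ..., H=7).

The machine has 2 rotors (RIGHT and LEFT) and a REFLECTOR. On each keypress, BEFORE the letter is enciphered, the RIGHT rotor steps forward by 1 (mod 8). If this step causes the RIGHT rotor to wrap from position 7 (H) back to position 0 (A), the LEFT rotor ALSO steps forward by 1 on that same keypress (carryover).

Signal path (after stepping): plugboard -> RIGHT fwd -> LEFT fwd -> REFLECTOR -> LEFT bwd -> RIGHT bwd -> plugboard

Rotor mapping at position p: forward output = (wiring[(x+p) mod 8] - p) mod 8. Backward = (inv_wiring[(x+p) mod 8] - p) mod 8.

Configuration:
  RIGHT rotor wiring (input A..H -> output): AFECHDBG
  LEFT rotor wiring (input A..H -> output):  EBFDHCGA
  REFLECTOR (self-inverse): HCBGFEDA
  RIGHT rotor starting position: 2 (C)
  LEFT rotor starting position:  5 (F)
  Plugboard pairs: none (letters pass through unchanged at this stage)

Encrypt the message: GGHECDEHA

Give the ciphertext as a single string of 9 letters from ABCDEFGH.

Char 1 ('G'): step: R->3, L=5; G->plug->G->R->C->L->D->refl->G->L'->G->R'->D->plug->D
Char 2 ('G'): step: R->4, L=5; G->plug->G->R->A->L->F->refl->E->L'->E->R'->E->plug->E
Char 3 ('H'): step: R->5, L=5; H->plug->H->R->C->L->D->refl->G->L'->G->R'->A->plug->A
Char 4 ('E'): step: R->6, L=5; E->plug->E->R->G->L->G->refl->D->L'->C->R'->C->plug->C
Char 5 ('C'): step: R->7, L=5; C->plug->C->R->G->L->G->refl->D->L'->C->R'->H->plug->H
Char 6 ('D'): step: R->0, L->6 (L advanced); D->plug->D->R->C->L->G->refl->D->L'->D->R'->F->plug->F
Char 7 ('E'): step: R->1, L=6; E->plug->E->R->C->L->G->refl->D->L'->D->R'->B->plug->B
Char 8 ('H'): step: R->2, L=6; H->plug->H->R->D->L->D->refl->G->L'->C->R'->A->plug->A
Char 9 ('A'): step: R->3, L=6; A->plug->A->R->H->L->E->refl->F->L'->F->R'->F->plug->F

Answer: DEACHFBAF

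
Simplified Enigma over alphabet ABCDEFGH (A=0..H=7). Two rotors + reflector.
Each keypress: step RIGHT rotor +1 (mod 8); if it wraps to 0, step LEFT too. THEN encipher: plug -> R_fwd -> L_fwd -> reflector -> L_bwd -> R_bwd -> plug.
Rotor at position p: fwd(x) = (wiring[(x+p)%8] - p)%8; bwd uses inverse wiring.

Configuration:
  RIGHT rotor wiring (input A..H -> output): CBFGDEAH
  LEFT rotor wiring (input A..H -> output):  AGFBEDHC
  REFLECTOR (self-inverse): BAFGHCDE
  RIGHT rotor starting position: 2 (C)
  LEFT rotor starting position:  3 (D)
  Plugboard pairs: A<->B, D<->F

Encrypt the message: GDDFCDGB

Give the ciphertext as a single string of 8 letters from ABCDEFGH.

Answer: ABHCHABF

Derivation:
Char 1 ('G'): step: R->3, L=3; G->plug->G->R->G->L->D->refl->G->L'->A->R'->B->plug->A
Char 2 ('D'): step: R->4, L=3; D->plug->F->R->F->L->F->refl->C->L'->H->R'->A->plug->B
Char 3 ('D'): step: R->5, L=3; D->plug->F->R->A->L->G->refl->D->L'->G->R'->H->plug->H
Char 4 ('F'): step: R->6, L=3; F->plug->D->R->D->L->E->refl->H->L'->E->R'->C->plug->C
Char 5 ('C'): step: R->7, L=3; C->plug->C->R->C->L->A->refl->B->L'->B->R'->H->plug->H
Char 6 ('D'): step: R->0, L->4 (L advanced); D->plug->F->R->E->L->E->refl->H->L'->B->R'->B->plug->A
Char 7 ('G'): step: R->1, L=4; G->plug->G->R->G->L->B->refl->A->L'->A->R'->A->plug->B
Char 8 ('B'): step: R->2, L=4; B->plug->A->R->D->L->G->refl->D->L'->C->R'->D->plug->F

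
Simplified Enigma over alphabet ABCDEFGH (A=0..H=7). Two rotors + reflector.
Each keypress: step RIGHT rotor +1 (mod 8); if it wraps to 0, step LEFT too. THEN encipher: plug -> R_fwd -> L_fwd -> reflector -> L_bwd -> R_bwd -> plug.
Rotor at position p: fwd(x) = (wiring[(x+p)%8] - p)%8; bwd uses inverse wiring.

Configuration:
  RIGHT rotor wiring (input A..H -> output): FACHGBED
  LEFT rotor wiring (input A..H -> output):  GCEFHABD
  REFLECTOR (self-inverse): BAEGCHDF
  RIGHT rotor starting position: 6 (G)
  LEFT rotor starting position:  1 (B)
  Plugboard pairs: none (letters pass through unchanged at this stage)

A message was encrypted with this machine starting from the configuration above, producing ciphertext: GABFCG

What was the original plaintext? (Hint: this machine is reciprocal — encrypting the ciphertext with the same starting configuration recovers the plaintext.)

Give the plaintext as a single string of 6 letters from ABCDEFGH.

Char 1 ('G'): step: R->7, L=1; G->plug->G->R->C->L->E->refl->C->L'->G->R'->B->plug->B
Char 2 ('A'): step: R->0, L->2 (L advanced); A->plug->A->R->F->L->B->refl->A->L'->H->R'->D->plug->D
Char 3 ('B'): step: R->1, L=2; B->plug->B->R->B->L->D->refl->G->L'->D->R'->F->plug->F
Char 4 ('F'): step: R->2, L=2; F->plug->F->R->B->L->D->refl->G->L'->D->R'->G->plug->G
Char 5 ('C'): step: R->3, L=2; C->plug->C->R->G->L->E->refl->C->L'->A->R'->E->plug->E
Char 6 ('G'): step: R->4, L=2; G->plug->G->R->G->L->E->refl->C->L'->A->R'->C->plug->C

Answer: BDFGEC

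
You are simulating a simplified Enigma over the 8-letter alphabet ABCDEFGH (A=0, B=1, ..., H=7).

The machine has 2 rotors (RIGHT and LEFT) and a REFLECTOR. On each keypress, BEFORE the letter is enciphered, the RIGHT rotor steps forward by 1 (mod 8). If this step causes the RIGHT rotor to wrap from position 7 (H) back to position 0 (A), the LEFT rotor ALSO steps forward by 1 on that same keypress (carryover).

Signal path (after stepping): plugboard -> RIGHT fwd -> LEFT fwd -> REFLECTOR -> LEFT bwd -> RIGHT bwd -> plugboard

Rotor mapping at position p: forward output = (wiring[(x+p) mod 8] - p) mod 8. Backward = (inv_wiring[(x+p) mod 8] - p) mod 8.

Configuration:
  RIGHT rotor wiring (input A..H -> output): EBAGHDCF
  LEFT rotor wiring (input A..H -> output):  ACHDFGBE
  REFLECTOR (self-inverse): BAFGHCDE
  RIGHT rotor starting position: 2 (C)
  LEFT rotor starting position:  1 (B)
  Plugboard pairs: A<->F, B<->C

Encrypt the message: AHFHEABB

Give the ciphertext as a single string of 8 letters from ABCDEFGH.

Char 1 ('A'): step: R->3, L=1; A->plug->F->R->B->L->G->refl->D->L'->G->R'->G->plug->G
Char 2 ('H'): step: R->4, L=1; H->plug->H->R->C->L->C->refl->F->L'->E->R'->G->plug->G
Char 3 ('F'): step: R->5, L=1; F->plug->A->R->G->L->D->refl->G->L'->B->R'->G->plug->G
Char 4 ('H'): step: R->6, L=1; H->plug->H->R->F->L->A->refl->B->L'->A->R'->F->plug->A
Char 5 ('E'): step: R->7, L=1; E->plug->E->R->H->L->H->refl->E->L'->D->R'->H->plug->H
Char 6 ('A'): step: R->0, L->2 (L advanced); A->plug->F->R->D->L->E->refl->H->L'->E->R'->A->plug->F
Char 7 ('B'): step: R->1, L=2; B->plug->C->R->F->L->C->refl->F->L'->A->R'->A->plug->F
Char 8 ('B'): step: R->2, L=2; B->plug->C->R->F->L->C->refl->F->L'->A->R'->E->plug->E

Answer: GGGAHFFE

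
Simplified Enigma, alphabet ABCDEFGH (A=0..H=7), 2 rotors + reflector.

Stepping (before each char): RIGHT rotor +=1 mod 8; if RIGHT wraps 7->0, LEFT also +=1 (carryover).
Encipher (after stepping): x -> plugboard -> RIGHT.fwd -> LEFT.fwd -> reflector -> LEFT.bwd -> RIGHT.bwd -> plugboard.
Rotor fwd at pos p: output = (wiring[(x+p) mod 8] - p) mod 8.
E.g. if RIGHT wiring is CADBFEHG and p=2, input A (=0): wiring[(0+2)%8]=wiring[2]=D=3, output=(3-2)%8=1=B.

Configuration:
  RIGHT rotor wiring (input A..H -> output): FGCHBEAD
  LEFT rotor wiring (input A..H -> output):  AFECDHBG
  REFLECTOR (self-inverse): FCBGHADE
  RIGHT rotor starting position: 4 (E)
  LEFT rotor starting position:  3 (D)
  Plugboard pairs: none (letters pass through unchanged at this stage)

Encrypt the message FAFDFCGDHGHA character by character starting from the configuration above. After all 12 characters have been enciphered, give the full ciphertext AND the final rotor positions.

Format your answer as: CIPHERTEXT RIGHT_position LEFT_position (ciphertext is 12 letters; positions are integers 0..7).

Char 1 ('F'): step: R->5, L=3; F->plug->F->R->F->L->F->refl->A->L'->B->R'->E->plug->E
Char 2 ('A'): step: R->6, L=3; A->plug->A->R->C->L->E->refl->H->L'->A->R'->D->plug->D
Char 3 ('F'): step: R->7, L=3; F->plug->F->R->C->L->E->refl->H->L'->A->R'->E->plug->E
Char 4 ('D'): step: R->0, L->4 (L advanced); D->plug->D->R->H->L->G->refl->D->L'->B->R'->E->plug->E
Char 5 ('F'): step: R->1, L=4; F->plug->F->R->H->L->G->refl->D->L'->B->R'->B->plug->B
Char 6 ('C'): step: R->2, L=4; C->plug->C->R->H->L->G->refl->D->L'->B->R'->F->plug->F
Char 7 ('G'): step: R->3, L=4; G->plug->G->R->D->L->C->refl->B->L'->F->R'->D->plug->D
Char 8 ('D'): step: R->4, L=4; D->plug->D->R->H->L->G->refl->D->L'->B->R'->E->plug->E
Char 9 ('H'): step: R->5, L=4; H->plug->H->R->E->L->E->refl->H->L'->A->R'->D->plug->D
Char 10 ('G'): step: R->6, L=4; G->plug->G->R->D->L->C->refl->B->L'->F->R'->B->plug->B
Char 11 ('H'): step: R->7, L=4; H->plug->H->R->B->L->D->refl->G->L'->H->R'->C->plug->C
Char 12 ('A'): step: R->0, L->5 (L advanced); A->plug->A->R->F->L->H->refl->E->L'->B->R'->E->plug->E
Final: ciphertext=EDEEBFDEDBCE, RIGHT=0, LEFT=5

Answer: EDEEBFDEDBCE 0 5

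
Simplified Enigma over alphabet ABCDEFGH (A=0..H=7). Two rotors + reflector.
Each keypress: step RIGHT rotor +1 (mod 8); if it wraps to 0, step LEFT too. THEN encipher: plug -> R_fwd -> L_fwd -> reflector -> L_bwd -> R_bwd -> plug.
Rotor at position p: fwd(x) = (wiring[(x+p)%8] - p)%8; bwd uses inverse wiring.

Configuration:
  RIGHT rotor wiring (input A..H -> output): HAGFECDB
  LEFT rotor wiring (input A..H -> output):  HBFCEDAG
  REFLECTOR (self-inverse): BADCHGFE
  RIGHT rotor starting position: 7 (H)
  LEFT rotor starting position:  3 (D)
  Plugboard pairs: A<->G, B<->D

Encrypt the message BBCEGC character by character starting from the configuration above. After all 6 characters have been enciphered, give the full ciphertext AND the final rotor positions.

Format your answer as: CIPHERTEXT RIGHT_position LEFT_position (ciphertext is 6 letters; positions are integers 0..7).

Answer: GCEBDE 5 4

Derivation:
Char 1 ('B'): step: R->0, L->4 (L advanced); B->plug->D->R->F->L->F->refl->G->L'->H->R'->A->plug->G
Char 2 ('B'): step: R->1, L=4; B->plug->D->R->D->L->C->refl->D->L'->E->R'->C->plug->C
Char 3 ('C'): step: R->2, L=4; C->plug->C->R->C->L->E->refl->H->L'->B->R'->E->plug->E
Char 4 ('E'): step: R->3, L=4; E->plug->E->R->G->L->B->refl->A->L'->A->R'->D->plug->B
Char 5 ('G'): step: R->4, L=4; G->plug->A->R->A->L->A->refl->B->L'->G->R'->B->plug->D
Char 6 ('C'): step: R->5, L=4; C->plug->C->R->E->L->D->refl->C->L'->D->R'->E->plug->E
Final: ciphertext=GCEBDE, RIGHT=5, LEFT=4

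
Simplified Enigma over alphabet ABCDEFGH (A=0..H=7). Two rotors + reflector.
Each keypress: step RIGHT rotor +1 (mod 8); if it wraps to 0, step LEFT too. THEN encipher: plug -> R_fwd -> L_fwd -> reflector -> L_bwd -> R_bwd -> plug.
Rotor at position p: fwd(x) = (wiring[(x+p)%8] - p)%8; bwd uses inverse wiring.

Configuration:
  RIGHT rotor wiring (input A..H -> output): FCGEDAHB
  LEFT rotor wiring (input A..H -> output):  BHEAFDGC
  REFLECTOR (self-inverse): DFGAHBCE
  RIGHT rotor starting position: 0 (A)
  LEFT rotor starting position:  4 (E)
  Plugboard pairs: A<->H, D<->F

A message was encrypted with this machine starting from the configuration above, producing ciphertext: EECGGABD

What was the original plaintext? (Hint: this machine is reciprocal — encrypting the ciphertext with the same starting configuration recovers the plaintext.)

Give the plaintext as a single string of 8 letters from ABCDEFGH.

Answer: HFECDBEF

Derivation:
Char 1 ('E'): step: R->1, L=4; E->plug->E->R->H->L->E->refl->H->L'->B->R'->A->plug->H
Char 2 ('E'): step: R->2, L=4; E->plug->E->R->F->L->D->refl->A->L'->G->R'->D->plug->F
Char 3 ('C'): step: R->3, L=4; C->plug->C->R->F->L->D->refl->A->L'->G->R'->E->plug->E
Char 4 ('G'): step: R->4, L=4; G->plug->G->R->C->L->C->refl->G->L'->D->R'->C->plug->C
Char 5 ('G'): step: R->5, L=4; G->plug->G->R->H->L->E->refl->H->L'->B->R'->F->plug->D
Char 6 ('A'): step: R->6, L=4; A->plug->H->R->C->L->C->refl->G->L'->D->R'->B->plug->B
Char 7 ('B'): step: R->7, L=4; B->plug->B->R->G->L->A->refl->D->L'->F->R'->E->plug->E
Char 8 ('D'): step: R->0, L->5 (L advanced); D->plug->F->R->A->L->G->refl->C->L'->E->R'->D->plug->F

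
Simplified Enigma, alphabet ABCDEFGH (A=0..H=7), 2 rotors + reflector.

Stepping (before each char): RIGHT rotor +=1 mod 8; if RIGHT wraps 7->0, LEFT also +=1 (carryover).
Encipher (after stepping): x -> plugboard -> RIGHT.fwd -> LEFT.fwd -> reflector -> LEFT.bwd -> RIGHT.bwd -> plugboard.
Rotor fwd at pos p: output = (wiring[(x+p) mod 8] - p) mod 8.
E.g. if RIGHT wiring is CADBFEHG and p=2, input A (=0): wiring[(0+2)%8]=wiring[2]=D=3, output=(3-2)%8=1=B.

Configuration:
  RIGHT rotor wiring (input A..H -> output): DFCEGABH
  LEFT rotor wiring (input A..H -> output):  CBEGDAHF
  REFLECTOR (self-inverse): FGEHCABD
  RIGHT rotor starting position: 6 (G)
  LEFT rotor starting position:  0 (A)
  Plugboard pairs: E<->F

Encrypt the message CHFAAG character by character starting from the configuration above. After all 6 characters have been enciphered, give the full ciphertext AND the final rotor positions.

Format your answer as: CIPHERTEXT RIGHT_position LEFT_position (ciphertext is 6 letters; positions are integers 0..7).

Char 1 ('C'): step: R->7, L=0; C->plug->C->R->G->L->H->refl->D->L'->E->R'->B->plug->B
Char 2 ('H'): step: R->0, L->1 (L advanced); H->plug->H->R->H->L->B->refl->G->L'->F->R'->B->plug->B
Char 3 ('F'): step: R->1, L=1; F->plug->E->R->H->L->B->refl->G->L'->F->R'->D->plug->D
Char 4 ('A'): step: R->2, L=1; A->plug->A->R->A->L->A->refl->F->L'->C->R'->B->plug->B
Char 5 ('A'): step: R->3, L=1; A->plug->A->R->B->L->D->refl->H->L'->E->R'->E->plug->F
Char 6 ('G'): step: R->4, L=1; G->plug->G->R->G->L->E->refl->C->L'->D->R'->D->plug->D
Final: ciphertext=BBDBFD, RIGHT=4, LEFT=1

Answer: BBDBFD 4 1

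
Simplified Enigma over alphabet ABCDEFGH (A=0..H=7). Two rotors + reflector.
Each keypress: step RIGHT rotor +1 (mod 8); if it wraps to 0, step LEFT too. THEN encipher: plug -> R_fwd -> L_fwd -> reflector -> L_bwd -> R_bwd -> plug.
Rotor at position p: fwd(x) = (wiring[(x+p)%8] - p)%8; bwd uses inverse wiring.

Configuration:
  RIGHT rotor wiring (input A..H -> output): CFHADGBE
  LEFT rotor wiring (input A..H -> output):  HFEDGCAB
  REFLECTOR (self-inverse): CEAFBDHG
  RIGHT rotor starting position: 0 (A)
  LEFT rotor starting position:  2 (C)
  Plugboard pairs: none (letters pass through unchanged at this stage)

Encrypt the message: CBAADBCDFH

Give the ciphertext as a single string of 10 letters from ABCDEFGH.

Char 1 ('C'): step: R->1, L=2; C->plug->C->R->H->L->D->refl->F->L'->G->R'->B->plug->B
Char 2 ('B'): step: R->2, L=2; B->plug->B->R->G->L->F->refl->D->L'->H->R'->E->plug->E
Char 3 ('A'): step: R->3, L=2; A->plug->A->R->F->L->H->refl->G->L'->E->R'->H->plug->H
Char 4 ('A'): step: R->4, L=2; A->plug->A->R->H->L->D->refl->F->L'->G->R'->E->plug->E
Char 5 ('D'): step: R->5, L=2; D->plug->D->R->F->L->H->refl->G->L'->E->R'->B->plug->B
Char 6 ('B'): step: R->6, L=2; B->plug->B->R->G->L->F->refl->D->L'->H->R'->D->plug->D
Char 7 ('C'): step: R->7, L=2; C->plug->C->R->G->L->F->refl->D->L'->H->R'->G->plug->G
Char 8 ('D'): step: R->0, L->3 (L advanced); D->plug->D->R->A->L->A->refl->C->L'->G->R'->F->plug->F
Char 9 ('F'): step: R->1, L=3; F->plug->F->R->A->L->A->refl->C->L'->G->R'->B->plug->B
Char 10 ('H'): step: R->2, L=3; H->plug->H->R->D->L->F->refl->D->L'->B->R'->C->plug->C

Answer: BEHEBDGFBC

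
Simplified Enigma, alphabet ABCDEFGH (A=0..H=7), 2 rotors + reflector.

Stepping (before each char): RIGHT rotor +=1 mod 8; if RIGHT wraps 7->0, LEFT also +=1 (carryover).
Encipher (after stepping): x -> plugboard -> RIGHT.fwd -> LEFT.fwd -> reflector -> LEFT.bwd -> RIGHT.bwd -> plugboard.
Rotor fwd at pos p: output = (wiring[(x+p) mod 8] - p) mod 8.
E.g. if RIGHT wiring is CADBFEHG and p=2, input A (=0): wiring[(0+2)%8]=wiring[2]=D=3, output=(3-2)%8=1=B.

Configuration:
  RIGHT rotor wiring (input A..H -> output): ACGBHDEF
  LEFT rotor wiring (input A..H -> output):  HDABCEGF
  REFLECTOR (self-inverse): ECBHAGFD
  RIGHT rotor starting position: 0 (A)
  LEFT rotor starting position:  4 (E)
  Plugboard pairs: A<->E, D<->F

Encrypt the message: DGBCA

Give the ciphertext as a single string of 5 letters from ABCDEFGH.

Answer: AFDBG

Derivation:
Char 1 ('D'): step: R->1, L=4; D->plug->F->R->D->L->B->refl->C->L'->C->R'->E->plug->A
Char 2 ('G'): step: R->2, L=4; G->plug->G->R->G->L->E->refl->A->L'->B->R'->D->plug->F
Char 3 ('B'): step: R->3, L=4; B->plug->B->R->E->L->D->refl->H->L'->F->R'->F->plug->D
Char 4 ('C'): step: R->4, L=4; C->plug->C->R->A->L->G->refl->F->L'->H->R'->B->plug->B
Char 5 ('A'): step: R->5, L=4; A->plug->E->R->F->L->H->refl->D->L'->E->R'->G->plug->G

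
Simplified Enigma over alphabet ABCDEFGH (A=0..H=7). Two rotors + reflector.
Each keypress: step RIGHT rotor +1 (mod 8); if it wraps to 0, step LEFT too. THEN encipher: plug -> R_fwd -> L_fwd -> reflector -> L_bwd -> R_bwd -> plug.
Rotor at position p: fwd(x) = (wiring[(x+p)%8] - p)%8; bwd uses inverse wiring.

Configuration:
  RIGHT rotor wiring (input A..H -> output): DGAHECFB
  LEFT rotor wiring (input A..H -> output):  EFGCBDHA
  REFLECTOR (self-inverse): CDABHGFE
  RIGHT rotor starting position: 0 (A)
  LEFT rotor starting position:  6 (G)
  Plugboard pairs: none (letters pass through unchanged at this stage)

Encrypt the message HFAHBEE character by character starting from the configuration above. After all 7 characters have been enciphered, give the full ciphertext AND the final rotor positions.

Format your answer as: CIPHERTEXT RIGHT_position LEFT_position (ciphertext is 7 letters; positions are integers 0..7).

Answer: BCBDDAH 7 6

Derivation:
Char 1 ('H'): step: R->1, L=6; H->plug->H->R->C->L->G->refl->F->L'->H->R'->B->plug->B
Char 2 ('F'): step: R->2, L=6; F->plug->F->R->H->L->F->refl->G->L'->C->R'->C->plug->C
Char 3 ('A'): step: R->3, L=6; A->plug->A->R->E->L->A->refl->C->L'->B->R'->B->plug->B
Char 4 ('H'): step: R->4, L=6; H->plug->H->R->D->L->H->refl->E->L'->F->R'->D->plug->D
Char 5 ('B'): step: R->5, L=6; B->plug->B->R->A->L->B->refl->D->L'->G->R'->D->plug->D
Char 6 ('E'): step: R->6, L=6; E->plug->E->R->C->L->G->refl->F->L'->H->R'->A->plug->A
Char 7 ('E'): step: R->7, L=6; E->plug->E->R->A->L->B->refl->D->L'->G->R'->H->plug->H
Final: ciphertext=BCBDDAH, RIGHT=7, LEFT=6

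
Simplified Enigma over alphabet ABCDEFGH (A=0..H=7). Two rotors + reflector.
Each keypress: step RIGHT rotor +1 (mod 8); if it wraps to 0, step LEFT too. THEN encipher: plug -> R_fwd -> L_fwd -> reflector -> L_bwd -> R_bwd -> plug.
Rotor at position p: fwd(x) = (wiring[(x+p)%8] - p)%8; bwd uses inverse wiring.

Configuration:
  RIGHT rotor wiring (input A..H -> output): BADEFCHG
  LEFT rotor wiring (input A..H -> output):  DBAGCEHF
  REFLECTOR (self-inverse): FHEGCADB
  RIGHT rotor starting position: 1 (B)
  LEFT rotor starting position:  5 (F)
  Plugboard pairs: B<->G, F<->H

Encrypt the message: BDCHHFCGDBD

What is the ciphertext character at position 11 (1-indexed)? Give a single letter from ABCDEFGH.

Char 1 ('B'): step: R->2, L=5; B->plug->G->R->H->L->F->refl->A->L'->C->R'->B->plug->G
Char 2 ('D'): step: R->3, L=5; D->plug->D->R->E->L->E->refl->C->L'->B->R'->A->plug->A
Char 3 ('C'): step: R->4, L=5; C->plug->C->R->D->L->G->refl->D->L'->F->R'->E->plug->E
Char 4 ('H'): step: R->5, L=5; H->plug->F->R->G->L->B->refl->H->L'->A->R'->H->plug->F
Char 5 ('H'): step: R->6, L=5; H->plug->F->R->G->L->B->refl->H->L'->A->R'->B->plug->G
Char 6 ('F'): step: R->7, L=5; F->plug->H->R->A->L->H->refl->B->L'->G->R'->F->plug->H
Char 7 ('C'): step: R->0, L->6 (L advanced); C->plug->C->R->D->L->D->refl->G->L'->H->R'->G->plug->B
Char 8 ('G'): step: R->1, L=6; G->plug->B->R->C->L->F->refl->A->L'->F->R'->G->plug->B
Char 9 ('D'): step: R->2, L=6; D->plug->D->R->A->L->B->refl->H->L'->B->R'->A->plug->A
Char 10 ('B'): step: R->3, L=6; B->plug->G->R->F->L->A->refl->F->L'->C->R'->B->plug->G
Char 11 ('D'): step: R->4, L=6; D->plug->D->R->C->L->F->refl->A->L'->F->R'->E->plug->E

E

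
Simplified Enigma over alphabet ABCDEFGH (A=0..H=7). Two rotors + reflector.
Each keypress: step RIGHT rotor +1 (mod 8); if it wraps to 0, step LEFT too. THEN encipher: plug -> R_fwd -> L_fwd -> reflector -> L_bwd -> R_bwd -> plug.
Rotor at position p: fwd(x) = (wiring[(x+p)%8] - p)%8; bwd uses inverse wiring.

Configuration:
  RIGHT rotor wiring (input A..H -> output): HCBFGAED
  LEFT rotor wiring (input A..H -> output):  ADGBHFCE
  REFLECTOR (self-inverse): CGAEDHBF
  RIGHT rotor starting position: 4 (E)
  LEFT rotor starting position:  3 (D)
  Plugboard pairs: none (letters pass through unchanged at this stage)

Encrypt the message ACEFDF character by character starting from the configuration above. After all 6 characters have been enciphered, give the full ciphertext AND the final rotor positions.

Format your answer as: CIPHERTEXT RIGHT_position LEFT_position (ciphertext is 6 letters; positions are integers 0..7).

Char 1 ('A'): step: R->5, L=3; A->plug->A->R->D->L->H->refl->F->L'->F->R'->E->plug->E
Char 2 ('C'): step: R->6, L=3; C->plug->C->R->B->L->E->refl->D->L'->H->R'->F->plug->F
Char 3 ('E'): step: R->7, L=3; E->plug->E->R->G->L->A->refl->C->L'->C->R'->D->plug->D
Char 4 ('F'): step: R->0, L->4 (L advanced); F->plug->F->R->A->L->D->refl->E->L'->E->R'->G->plug->G
Char 5 ('D'): step: R->1, L=4; D->plug->D->R->F->L->H->refl->F->L'->H->R'->E->plug->E
Char 6 ('F'): step: R->2, L=4; F->plug->F->R->B->L->B->refl->G->L'->C->R'->E->plug->E
Final: ciphertext=EFDGEE, RIGHT=2, LEFT=4

Answer: EFDGEE 2 4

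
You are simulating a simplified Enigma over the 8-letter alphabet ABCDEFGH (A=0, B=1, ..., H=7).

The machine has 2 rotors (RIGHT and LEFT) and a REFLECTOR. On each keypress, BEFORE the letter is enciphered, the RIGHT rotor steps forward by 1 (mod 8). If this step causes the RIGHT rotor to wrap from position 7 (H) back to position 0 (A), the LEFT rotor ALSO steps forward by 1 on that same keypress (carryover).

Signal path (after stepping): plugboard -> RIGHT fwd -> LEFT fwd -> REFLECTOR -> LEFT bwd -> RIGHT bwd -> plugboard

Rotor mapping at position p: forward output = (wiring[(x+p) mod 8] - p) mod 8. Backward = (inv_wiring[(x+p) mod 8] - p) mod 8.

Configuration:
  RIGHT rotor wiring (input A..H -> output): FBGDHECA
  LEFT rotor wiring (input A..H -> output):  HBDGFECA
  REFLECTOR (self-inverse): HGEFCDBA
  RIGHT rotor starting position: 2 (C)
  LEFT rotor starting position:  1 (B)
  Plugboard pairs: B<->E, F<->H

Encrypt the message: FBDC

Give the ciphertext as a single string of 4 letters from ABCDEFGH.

Answer: CAGH

Derivation:
Char 1 ('F'): step: R->3, L=1; F->plug->H->R->D->L->E->refl->C->L'->B->R'->C->plug->C
Char 2 ('B'): step: R->4, L=1; B->plug->E->R->B->L->C->refl->E->L'->D->R'->A->plug->A
Char 3 ('D'): step: R->5, L=1; D->plug->D->R->A->L->A->refl->H->L'->G->R'->G->plug->G
Char 4 ('C'): step: R->6, L=1; C->plug->C->R->H->L->G->refl->B->L'->F->R'->F->plug->H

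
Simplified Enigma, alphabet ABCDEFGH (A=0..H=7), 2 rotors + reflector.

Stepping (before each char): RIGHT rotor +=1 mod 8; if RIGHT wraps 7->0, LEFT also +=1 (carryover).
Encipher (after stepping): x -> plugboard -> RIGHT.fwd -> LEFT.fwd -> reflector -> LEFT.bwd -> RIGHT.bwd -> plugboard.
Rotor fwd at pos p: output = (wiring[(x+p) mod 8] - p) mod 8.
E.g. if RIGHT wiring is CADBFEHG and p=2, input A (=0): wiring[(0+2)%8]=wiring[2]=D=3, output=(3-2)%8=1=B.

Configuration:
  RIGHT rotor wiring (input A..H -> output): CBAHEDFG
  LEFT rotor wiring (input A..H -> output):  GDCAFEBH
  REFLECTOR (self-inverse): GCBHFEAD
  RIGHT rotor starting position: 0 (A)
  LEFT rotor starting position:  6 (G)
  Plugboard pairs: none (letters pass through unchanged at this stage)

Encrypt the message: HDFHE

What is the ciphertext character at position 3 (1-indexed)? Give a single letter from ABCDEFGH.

Char 1 ('H'): step: R->1, L=6; H->plug->H->R->B->L->B->refl->C->L'->F->R'->G->plug->G
Char 2 ('D'): step: R->2, L=6; D->plug->D->R->B->L->B->refl->C->L'->F->R'->B->plug->B
Char 3 ('F'): step: R->3, L=6; F->plug->F->R->H->L->G->refl->A->L'->C->R'->D->plug->D

D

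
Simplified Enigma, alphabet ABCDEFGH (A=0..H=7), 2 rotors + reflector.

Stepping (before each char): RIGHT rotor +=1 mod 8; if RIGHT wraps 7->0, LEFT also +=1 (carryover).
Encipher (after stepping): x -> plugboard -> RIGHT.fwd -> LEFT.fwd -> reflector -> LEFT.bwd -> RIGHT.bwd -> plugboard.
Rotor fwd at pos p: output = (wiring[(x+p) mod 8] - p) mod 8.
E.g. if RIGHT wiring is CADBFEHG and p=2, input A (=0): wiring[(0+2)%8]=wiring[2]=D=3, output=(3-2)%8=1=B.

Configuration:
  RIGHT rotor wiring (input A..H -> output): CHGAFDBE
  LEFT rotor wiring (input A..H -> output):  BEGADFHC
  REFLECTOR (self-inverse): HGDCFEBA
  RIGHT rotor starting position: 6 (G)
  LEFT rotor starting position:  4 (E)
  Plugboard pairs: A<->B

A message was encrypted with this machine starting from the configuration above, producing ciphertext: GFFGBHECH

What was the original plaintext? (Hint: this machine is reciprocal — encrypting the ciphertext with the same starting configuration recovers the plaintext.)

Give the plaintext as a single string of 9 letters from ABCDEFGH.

Char 1 ('G'): step: R->7, L=4; G->plug->G->R->E->L->F->refl->E->L'->H->R'->D->plug->D
Char 2 ('F'): step: R->0, L->5 (L advanced); F->plug->F->R->D->L->E->refl->F->L'->C->R'->A->plug->B
Char 3 ('F'): step: R->1, L=5; F->plug->F->R->A->L->A->refl->H->L'->E->R'->D->plug->D
Char 4 ('G'): step: R->2, L=5; G->plug->G->R->A->L->A->refl->H->L'->E->R'->A->plug->B
Char 5 ('B'): step: R->3, L=5; B->plug->A->R->F->L->B->refl->G->L'->H->R'->F->plug->F
Char 6 ('H'): step: R->4, L=5; H->plug->H->R->E->L->H->refl->A->L'->A->R'->D->plug->D
Char 7 ('E'): step: R->5, L=5; E->plug->E->R->C->L->F->refl->E->L'->D->R'->G->plug->G
Char 8 ('C'): step: R->6, L=5; C->plug->C->R->E->L->H->refl->A->L'->A->R'->E->plug->E
Char 9 ('H'): step: R->7, L=5; H->plug->H->R->C->L->F->refl->E->L'->D->R'->B->plug->A

Answer: DBDBFDGEA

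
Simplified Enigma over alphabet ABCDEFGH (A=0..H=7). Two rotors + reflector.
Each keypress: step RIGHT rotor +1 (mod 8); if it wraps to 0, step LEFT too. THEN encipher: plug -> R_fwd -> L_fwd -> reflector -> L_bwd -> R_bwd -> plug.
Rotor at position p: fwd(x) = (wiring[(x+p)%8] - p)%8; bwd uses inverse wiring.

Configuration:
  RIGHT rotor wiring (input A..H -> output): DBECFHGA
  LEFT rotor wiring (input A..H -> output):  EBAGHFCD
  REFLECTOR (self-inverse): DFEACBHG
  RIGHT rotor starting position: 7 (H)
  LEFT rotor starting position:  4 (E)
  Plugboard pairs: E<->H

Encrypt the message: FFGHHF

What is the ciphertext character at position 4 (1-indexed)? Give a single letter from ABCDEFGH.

Char 1 ('F'): step: R->0, L->5 (L advanced); F->plug->F->R->H->L->C->refl->E->L'->E->R'->C->plug->C
Char 2 ('F'): step: R->1, L=5; F->plug->F->R->F->L->D->refl->A->L'->A->R'->A->plug->A
Char 3 ('G'): step: R->2, L=5; G->plug->G->R->B->L->F->refl->B->L'->G->R'->F->plug->F
Char 4 ('H'): step: R->3, L=5; H->plug->E->R->F->L->D->refl->A->L'->A->R'->F->plug->F

F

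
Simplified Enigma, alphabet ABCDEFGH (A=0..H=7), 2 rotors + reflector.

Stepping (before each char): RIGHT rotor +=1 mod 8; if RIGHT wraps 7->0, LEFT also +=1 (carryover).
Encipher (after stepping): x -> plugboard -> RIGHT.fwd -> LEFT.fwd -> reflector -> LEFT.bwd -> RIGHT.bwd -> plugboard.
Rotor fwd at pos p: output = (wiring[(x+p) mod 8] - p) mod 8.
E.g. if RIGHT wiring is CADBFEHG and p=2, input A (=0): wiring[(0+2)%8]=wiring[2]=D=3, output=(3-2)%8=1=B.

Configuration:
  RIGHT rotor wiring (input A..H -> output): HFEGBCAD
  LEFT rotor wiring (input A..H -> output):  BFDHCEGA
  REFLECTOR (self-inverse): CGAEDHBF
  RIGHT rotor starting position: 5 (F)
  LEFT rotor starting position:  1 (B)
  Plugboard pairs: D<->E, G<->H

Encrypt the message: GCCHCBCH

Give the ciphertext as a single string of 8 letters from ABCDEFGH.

Answer: FEABBGEC

Derivation:
Char 1 ('G'): step: R->6, L=1; G->plug->H->R->E->L->D->refl->E->L'->A->R'->F->plug->F
Char 2 ('C'): step: R->7, L=1; C->plug->C->R->G->L->H->refl->F->L'->F->R'->D->plug->E
Char 3 ('C'): step: R->0, L->2 (L advanced); C->plug->C->R->E->L->E->refl->D->L'->H->R'->A->plug->A
Char 4 ('H'): step: R->1, L=2; H->plug->G->R->C->L->A->refl->C->L'->D->R'->B->plug->B
Char 5 ('C'): step: R->2, L=2; C->plug->C->R->H->L->D->refl->E->L'->E->R'->B->plug->B
Char 6 ('B'): step: R->3, L=2; B->plug->B->R->G->L->H->refl->F->L'->B->R'->H->plug->G
Char 7 ('C'): step: R->4, L=2; C->plug->C->R->E->L->E->refl->D->L'->H->R'->D->plug->E
Char 8 ('H'): step: R->5, L=2; H->plug->G->R->B->L->F->refl->H->L'->G->R'->C->plug->C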